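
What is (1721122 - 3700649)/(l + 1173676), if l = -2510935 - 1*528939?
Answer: 1979527/1866198 ≈ 1.0607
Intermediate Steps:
l = -3039874 (l = -2510935 - 528939 = -3039874)
(1721122 - 3700649)/(l + 1173676) = (1721122 - 3700649)/(-3039874 + 1173676) = -1979527/(-1866198) = -1979527*(-1/1866198) = 1979527/1866198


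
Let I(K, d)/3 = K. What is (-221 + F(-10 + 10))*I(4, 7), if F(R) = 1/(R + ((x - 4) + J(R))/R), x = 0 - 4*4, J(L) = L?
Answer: -2652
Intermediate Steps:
x = -16 (x = 0 - 16 = -16)
I(K, d) = 3*K
F(R) = 1/(R + (-20 + R)/R) (F(R) = 1/(R + ((-16 - 4) + R)/R) = 1/(R + (-20 + R)/R))
(-221 + F(-10 + 10))*I(4, 7) = (-221 + (-10 + 10)/(-20 + (-10 + 10) + (-10 + 10)²))*(3*4) = (-221 + 0/(-20 + 0 + 0²))*12 = (-221 + 0/(-20 + 0 + 0))*12 = (-221 + 0/(-20))*12 = (-221 + 0*(-1/20))*12 = (-221 + 0)*12 = -221*12 = -2652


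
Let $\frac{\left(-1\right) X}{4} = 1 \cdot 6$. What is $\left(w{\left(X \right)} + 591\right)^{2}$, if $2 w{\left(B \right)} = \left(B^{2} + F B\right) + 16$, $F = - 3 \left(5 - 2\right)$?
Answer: $990025$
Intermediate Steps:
$F = -9$ ($F = \left(-3\right) 3 = -9$)
$X = -24$ ($X = - 4 \cdot 1 \cdot 6 = \left(-4\right) 6 = -24$)
$w{\left(B \right)} = 8 + \frac{B^{2}}{2} - \frac{9 B}{2}$ ($w{\left(B \right)} = \frac{\left(B^{2} - 9 B\right) + 16}{2} = \frac{16 + B^{2} - 9 B}{2} = 8 + \frac{B^{2}}{2} - \frac{9 B}{2}$)
$\left(w{\left(X \right)} + 591\right)^{2} = \left(\left(8 + \frac{\left(-24\right)^{2}}{2} - -108\right) + 591\right)^{2} = \left(\left(8 + \frac{1}{2} \cdot 576 + 108\right) + 591\right)^{2} = \left(\left(8 + 288 + 108\right) + 591\right)^{2} = \left(404 + 591\right)^{2} = 995^{2} = 990025$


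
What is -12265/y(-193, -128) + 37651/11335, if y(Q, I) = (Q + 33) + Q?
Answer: 152314578/4001255 ≈ 38.067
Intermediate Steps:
y(Q, I) = 33 + 2*Q (y(Q, I) = (33 + Q) + Q = 33 + 2*Q)
-12265/y(-193, -128) + 37651/11335 = -12265/(33 + 2*(-193)) + 37651/11335 = -12265/(33 - 386) + 37651*(1/11335) = -12265/(-353) + 37651/11335 = -12265*(-1/353) + 37651/11335 = 12265/353 + 37651/11335 = 152314578/4001255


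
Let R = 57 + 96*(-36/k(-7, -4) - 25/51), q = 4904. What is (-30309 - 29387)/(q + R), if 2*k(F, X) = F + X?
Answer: -11163152/1036411 ≈ -10.771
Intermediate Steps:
k(F, X) = F/2 + X/2 (k(F, X) = (F + X)/2 = F/2 + X/2)
R = 119363/187 (R = 57 + 96*(-36/((½)*(-7) + (½)*(-4)) - 25/51) = 57 + 96*(-36/(-7/2 - 2) - 25*1/51) = 57 + 96*(-36/(-11/2) - 25/51) = 57 + 96*(-36*(-2/11) - 25/51) = 57 + 96*(72/11 - 25/51) = 57 + 96*(3397/561) = 57 + 108704/187 = 119363/187 ≈ 638.30)
(-30309 - 29387)/(q + R) = (-30309 - 29387)/(4904 + 119363/187) = -59696/1036411/187 = -59696*187/1036411 = -11163152/1036411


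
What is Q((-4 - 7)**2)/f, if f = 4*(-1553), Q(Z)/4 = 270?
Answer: -270/1553 ≈ -0.17386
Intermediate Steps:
Q(Z) = 1080 (Q(Z) = 4*270 = 1080)
f = -6212
Q((-4 - 7)**2)/f = 1080/(-6212) = 1080*(-1/6212) = -270/1553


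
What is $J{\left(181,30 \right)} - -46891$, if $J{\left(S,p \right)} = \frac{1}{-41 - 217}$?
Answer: $\frac{12097877}{258} \approx 46891.0$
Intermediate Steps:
$J{\left(S,p \right)} = - \frac{1}{258}$ ($J{\left(S,p \right)} = \frac{1}{-258} = - \frac{1}{258}$)
$J{\left(181,30 \right)} - -46891 = - \frac{1}{258} - -46891 = - \frac{1}{258} + 46891 = \frac{12097877}{258}$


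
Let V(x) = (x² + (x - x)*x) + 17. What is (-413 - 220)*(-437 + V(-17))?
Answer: 82923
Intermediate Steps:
V(x) = 17 + x² (V(x) = (x² + 0*x) + 17 = (x² + 0) + 17 = x² + 17 = 17 + x²)
(-413 - 220)*(-437 + V(-17)) = (-413 - 220)*(-437 + (17 + (-17)²)) = -633*(-437 + (17 + 289)) = -633*(-437 + 306) = -633*(-131) = 82923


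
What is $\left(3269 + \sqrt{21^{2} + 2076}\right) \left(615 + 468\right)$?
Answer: $3540327 + 1083 \sqrt{2517} \approx 3.5947 \cdot 10^{6}$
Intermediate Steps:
$\left(3269 + \sqrt{21^{2} + 2076}\right) \left(615 + 468\right) = \left(3269 + \sqrt{441 + 2076}\right) 1083 = \left(3269 + \sqrt{2517}\right) 1083 = 3540327 + 1083 \sqrt{2517}$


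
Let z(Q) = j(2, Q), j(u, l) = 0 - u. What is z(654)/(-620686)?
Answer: 1/310343 ≈ 3.2222e-6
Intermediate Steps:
j(u, l) = -u
z(Q) = -2 (z(Q) = -1*2 = -2)
z(654)/(-620686) = -2/(-620686) = -2*(-1/620686) = 1/310343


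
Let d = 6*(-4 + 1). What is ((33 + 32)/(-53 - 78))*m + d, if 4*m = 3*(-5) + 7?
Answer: -2228/131 ≈ -17.008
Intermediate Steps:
m = -2 (m = (3*(-5) + 7)/4 = (-15 + 7)/4 = (¼)*(-8) = -2)
d = -18 (d = 6*(-3) = -18)
((33 + 32)/(-53 - 78))*m + d = ((33 + 32)/(-53 - 78))*(-2) - 18 = (65/(-131))*(-2) - 18 = (65*(-1/131))*(-2) - 18 = -65/131*(-2) - 18 = 130/131 - 18 = -2228/131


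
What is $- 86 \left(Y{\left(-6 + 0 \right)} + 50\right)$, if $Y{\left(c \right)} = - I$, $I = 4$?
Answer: $-3956$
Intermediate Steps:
$Y{\left(c \right)} = -4$ ($Y{\left(c \right)} = \left(-1\right) 4 = -4$)
$- 86 \left(Y{\left(-6 + 0 \right)} + 50\right) = - 86 \left(-4 + 50\right) = \left(-86\right) 46 = -3956$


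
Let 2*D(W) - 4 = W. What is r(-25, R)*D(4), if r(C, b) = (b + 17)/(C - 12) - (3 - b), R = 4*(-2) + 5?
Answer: -944/37 ≈ -25.514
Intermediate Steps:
D(W) = 2 + W/2
R = -3 (R = -8 + 5 = -3)
r(C, b) = -3 + b + (17 + b)/(-12 + C) (r(C, b) = (17 + b)/(-12 + C) + (-3 + b) = -3 + b + (17 + b)/(-12 + C))
r(-25, R)*D(4) = ((53 - 11*(-3) - 3*(-25) - 25*(-3))/(-12 - 25))*(2 + (½)*4) = ((53 + 33 + 75 + 75)/(-37))*(2 + 2) = -1/37*236*4 = -236/37*4 = -944/37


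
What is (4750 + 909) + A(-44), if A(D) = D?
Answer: 5615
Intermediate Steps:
(4750 + 909) + A(-44) = (4750 + 909) - 44 = 5659 - 44 = 5615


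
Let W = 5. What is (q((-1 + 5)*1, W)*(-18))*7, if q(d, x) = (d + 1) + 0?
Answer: -630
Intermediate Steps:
q(d, x) = 1 + d (q(d, x) = (1 + d) + 0 = 1 + d)
(q((-1 + 5)*1, W)*(-18))*7 = ((1 + (-1 + 5)*1)*(-18))*7 = ((1 + 4*1)*(-18))*7 = ((1 + 4)*(-18))*7 = (5*(-18))*7 = -90*7 = -630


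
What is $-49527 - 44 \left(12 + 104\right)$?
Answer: $-54631$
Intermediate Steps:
$-49527 - 44 \left(12 + 104\right) = -49527 - 5104 = -54631$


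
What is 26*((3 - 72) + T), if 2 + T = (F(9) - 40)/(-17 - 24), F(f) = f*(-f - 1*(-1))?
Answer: -72774/41 ≈ -1775.0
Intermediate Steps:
F(f) = f*(1 - f) (F(f) = f*(-f + 1) = f*(1 - f))
T = 30/41 (T = -2 + (9*(1 - 1*9) - 40)/(-17 - 24) = -2 + (9*(1 - 9) - 40)/(-41) = -2 + (9*(-8) - 40)*(-1/41) = -2 + (-72 - 40)*(-1/41) = -2 - 112*(-1/41) = -2 + 112/41 = 30/41 ≈ 0.73171)
26*((3 - 72) + T) = 26*((3 - 72) + 30/41) = 26*(-69 + 30/41) = 26*(-2799/41) = -72774/41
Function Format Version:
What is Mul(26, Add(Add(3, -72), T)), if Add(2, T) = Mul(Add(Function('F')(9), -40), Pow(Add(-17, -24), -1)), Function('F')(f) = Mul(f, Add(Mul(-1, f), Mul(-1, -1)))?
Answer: Rational(-72774, 41) ≈ -1775.0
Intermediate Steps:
Function('F')(f) = Mul(f, Add(1, Mul(-1, f))) (Function('F')(f) = Mul(f, Add(Mul(-1, f), 1)) = Mul(f, Add(1, Mul(-1, f))))
T = Rational(30, 41) (T = Add(-2, Mul(Add(Mul(9, Add(1, Mul(-1, 9))), -40), Pow(Add(-17, -24), -1))) = Add(-2, Mul(Add(Mul(9, Add(1, -9)), -40), Pow(-41, -1))) = Add(-2, Mul(Add(Mul(9, -8), -40), Rational(-1, 41))) = Add(-2, Mul(Add(-72, -40), Rational(-1, 41))) = Add(-2, Mul(-112, Rational(-1, 41))) = Add(-2, Rational(112, 41)) = Rational(30, 41) ≈ 0.73171)
Mul(26, Add(Add(3, -72), T)) = Mul(26, Add(Add(3, -72), Rational(30, 41))) = Mul(26, Add(-69, Rational(30, 41))) = Mul(26, Rational(-2799, 41)) = Rational(-72774, 41)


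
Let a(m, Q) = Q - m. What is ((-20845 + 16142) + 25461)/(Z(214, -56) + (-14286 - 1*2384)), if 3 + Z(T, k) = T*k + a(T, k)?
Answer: -20758/28927 ≈ -0.71760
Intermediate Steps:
Z(T, k) = -3 + k - T + T*k (Z(T, k) = -3 + (T*k + (k - T)) = -3 + (k - T + T*k) = -3 + k - T + T*k)
((-20845 + 16142) + 25461)/(Z(214, -56) + (-14286 - 1*2384)) = ((-20845 + 16142) + 25461)/((-3 - 56 - 1*214 + 214*(-56)) + (-14286 - 1*2384)) = (-4703 + 25461)/((-3 - 56 - 214 - 11984) + (-14286 - 2384)) = 20758/(-12257 - 16670) = 20758/(-28927) = 20758*(-1/28927) = -20758/28927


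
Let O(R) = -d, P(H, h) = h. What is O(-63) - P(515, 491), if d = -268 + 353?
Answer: -576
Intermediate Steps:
d = 85
O(R) = -85 (O(R) = -1*85 = -85)
O(-63) - P(515, 491) = -85 - 1*491 = -85 - 491 = -576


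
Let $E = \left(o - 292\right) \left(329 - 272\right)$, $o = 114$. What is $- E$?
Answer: $10146$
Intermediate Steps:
$E = -10146$ ($E = \left(114 - 292\right) \left(329 - 272\right) = \left(-178\right) 57 = -10146$)
$- E = \left(-1\right) \left(-10146\right) = 10146$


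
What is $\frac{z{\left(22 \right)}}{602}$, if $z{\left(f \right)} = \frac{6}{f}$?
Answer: $\frac{3}{6622} \approx 0.00045304$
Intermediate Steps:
$\frac{z{\left(22 \right)}}{602} = \frac{6 \cdot \frac{1}{22}}{602} = 6 \cdot \frac{1}{22} \cdot \frac{1}{602} = \frac{3}{11} \cdot \frac{1}{602} = \frac{3}{6622}$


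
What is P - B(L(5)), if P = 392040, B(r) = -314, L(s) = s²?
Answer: 392354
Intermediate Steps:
P - B(L(5)) = 392040 - 1*(-314) = 392040 + 314 = 392354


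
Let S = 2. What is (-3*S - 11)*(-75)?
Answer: 1275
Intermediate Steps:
(-3*S - 11)*(-75) = (-3*2 - 11)*(-75) = (-6 - 11)*(-75) = -17*(-75) = 1275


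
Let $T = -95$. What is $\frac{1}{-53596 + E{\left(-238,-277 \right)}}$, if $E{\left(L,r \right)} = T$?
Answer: $- \frac{1}{53691} \approx -1.8625 \cdot 10^{-5}$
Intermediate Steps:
$E{\left(L,r \right)} = -95$
$\frac{1}{-53596 + E{\left(-238,-277 \right)}} = \frac{1}{-53596 - 95} = \frac{1}{-53691} = - \frac{1}{53691}$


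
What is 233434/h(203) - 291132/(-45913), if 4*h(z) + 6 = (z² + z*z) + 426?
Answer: 4784815256/271667221 ≈ 17.613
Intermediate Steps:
h(z) = 105 + z²/2 (h(z) = -3/2 + ((z² + z*z) + 426)/4 = -3/2 + ((z² + z²) + 426)/4 = -3/2 + (2*z² + 426)/4 = -3/2 + (426 + 2*z²)/4 = -3/2 + (213/2 + z²/2) = 105 + z²/2)
233434/h(203) - 291132/(-45913) = 233434/(105 + (½)*203²) - 291132/(-45913) = 233434/(105 + (½)*41209) - 291132*(-1/45913) = 233434/(105 + 41209/2) + 291132/45913 = 233434/(41419/2) + 291132/45913 = 233434*(2/41419) + 291132/45913 = 466868/41419 + 291132/45913 = 4784815256/271667221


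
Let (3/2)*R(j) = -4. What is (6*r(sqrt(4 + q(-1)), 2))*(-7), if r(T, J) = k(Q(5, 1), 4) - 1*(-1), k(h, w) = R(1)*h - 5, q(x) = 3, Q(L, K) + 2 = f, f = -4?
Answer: -504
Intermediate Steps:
R(j) = -8/3 (R(j) = (2/3)*(-4) = -8/3)
Q(L, K) = -6 (Q(L, K) = -2 - 4 = -6)
k(h, w) = -5 - 8*h/3 (k(h, w) = -8*h/3 - 5 = -5 - 8*h/3)
r(T, J) = 12 (r(T, J) = (-5 - 8/3*(-6)) - 1*(-1) = (-5 + 16) + 1 = 11 + 1 = 12)
(6*r(sqrt(4 + q(-1)), 2))*(-7) = (6*12)*(-7) = 72*(-7) = -504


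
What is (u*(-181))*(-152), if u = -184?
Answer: -5062208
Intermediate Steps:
(u*(-181))*(-152) = -184*(-181)*(-152) = 33304*(-152) = -5062208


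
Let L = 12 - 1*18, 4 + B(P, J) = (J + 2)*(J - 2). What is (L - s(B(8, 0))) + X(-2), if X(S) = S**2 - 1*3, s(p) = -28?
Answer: 23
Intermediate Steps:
B(P, J) = -4 + (-2 + J)*(2 + J) (B(P, J) = -4 + (J + 2)*(J - 2) = -4 + (2 + J)*(-2 + J) = -4 + (-2 + J)*(2 + J))
L = -6 (L = 12 - 18 = -6)
X(S) = -3 + S**2 (X(S) = S**2 - 3 = -3 + S**2)
(L - s(B(8, 0))) + X(-2) = (-6 - 1*(-28)) + (-3 + (-2)**2) = (-6 + 28) + (-3 + 4) = 22 + 1 = 23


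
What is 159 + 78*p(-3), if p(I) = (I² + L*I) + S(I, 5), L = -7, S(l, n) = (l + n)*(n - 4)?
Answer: 2655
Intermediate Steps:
S(l, n) = (-4 + n)*(l + n) (S(l, n) = (l + n)*(-4 + n) = (-4 + n)*(l + n))
p(I) = 5 + I² - 6*I (p(I) = (I² - 7*I) + (5² - 4*I - 4*5 + I*5) = (I² - 7*I) + (25 - 4*I - 20 + 5*I) = (I² - 7*I) + (5 + I) = 5 + I² - 6*I)
159 + 78*p(-3) = 159 + 78*(5 + (-3)² - 6*(-3)) = 159 + 78*(5 + 9 + 18) = 159 + 78*32 = 159 + 2496 = 2655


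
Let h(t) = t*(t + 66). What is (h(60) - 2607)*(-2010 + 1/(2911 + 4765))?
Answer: -76418643327/7676 ≈ -9.9555e+6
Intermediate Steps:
h(t) = t*(66 + t)
(h(60) - 2607)*(-2010 + 1/(2911 + 4765)) = (60*(66 + 60) - 2607)*(-2010 + 1/(2911 + 4765)) = (60*126 - 2607)*(-2010 + 1/7676) = (7560 - 2607)*(-2010 + 1/7676) = 4953*(-15428759/7676) = -76418643327/7676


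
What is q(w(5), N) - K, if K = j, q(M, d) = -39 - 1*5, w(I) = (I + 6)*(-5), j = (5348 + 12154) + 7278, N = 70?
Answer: -24824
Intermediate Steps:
j = 24780 (j = 17502 + 7278 = 24780)
w(I) = -30 - 5*I (w(I) = (6 + I)*(-5) = -30 - 5*I)
q(M, d) = -44 (q(M, d) = -39 - 5 = -44)
K = 24780
q(w(5), N) - K = -44 - 1*24780 = -44 - 24780 = -24824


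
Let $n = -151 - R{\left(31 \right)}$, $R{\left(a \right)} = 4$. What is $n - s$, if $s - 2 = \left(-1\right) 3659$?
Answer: $3502$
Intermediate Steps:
$s = -3657$ ($s = 2 - 3659 = -3657$)
$n = -155$ ($n = -151 - 4 = -155$)
$n - s = -155 - -3657 = -155 + 3657 = 3502$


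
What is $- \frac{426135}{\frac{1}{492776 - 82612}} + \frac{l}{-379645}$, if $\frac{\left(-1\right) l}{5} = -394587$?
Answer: $- \frac{13271268195268647}{75929} \approx -1.7479 \cdot 10^{11}$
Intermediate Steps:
$l = 1972935$ ($l = \left(-5\right) \left(-394587\right) = 1972935$)
$- \frac{426135}{\frac{1}{492776 - 82612}} + \frac{l}{-379645} = - \frac{426135}{\frac{1}{492776 - 82612}} + \frac{1972935}{-379645} = - \frac{426135}{\frac{1}{410164}} + 1972935 \left(- \frac{1}{379645}\right) = - 426135 \frac{1}{\frac{1}{410164}} - \frac{394587}{75929} = \left(-426135\right) 410164 - \frac{394587}{75929} = -174785236140 - \frac{394587}{75929} = - \frac{13271268195268647}{75929}$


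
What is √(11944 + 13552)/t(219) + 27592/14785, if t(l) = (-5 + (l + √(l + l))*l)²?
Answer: 27592/14785 - 21004728*√697953/1298199338119189081 + 1160392427*√6374/1298199338119189081 ≈ 1.8662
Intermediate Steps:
t(l) = (-5 + l*(l + √2*√l))² (t(l) = (-5 + (l + √(2*l))*l)² = (-5 + (l + √2*√l)*l)² = (-5 + l*(l + √2*√l))²)
√(11944 + 13552)/t(219) + 27592/14785 = √(11944 + 13552)/((-5 + 219² + √2*219^(3/2))²) + 27592/14785 = √25496/((-5 + 47961 + √2*(219*√219))²) + 27592*(1/14785) = (2*√6374)/((-5 + 47961 + 219*√438)²) + 27592/14785 = (2*√6374)/((47956 + 219*√438)²) + 27592/14785 = (2*√6374)/(47956 + 219*√438)² + 27592/14785 = 2*√6374/(47956 + 219*√438)² + 27592/14785 = 27592/14785 + 2*√6374/(47956 + 219*√438)²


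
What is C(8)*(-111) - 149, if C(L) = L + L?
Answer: -1925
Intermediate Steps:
C(L) = 2*L
C(8)*(-111) - 149 = (2*8)*(-111) - 149 = 16*(-111) - 149 = -1776 - 149 = -1925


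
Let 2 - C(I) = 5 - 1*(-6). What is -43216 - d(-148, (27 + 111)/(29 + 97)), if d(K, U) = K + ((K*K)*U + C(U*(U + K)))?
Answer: -1408031/21 ≈ -67049.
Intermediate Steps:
C(I) = -9 (C(I) = 2 - (5 - 1*(-6)) = 2 - (5 + 6) = 2 - 1*11 = 2 - 11 = -9)
d(K, U) = -9 + K + U*K**2 (d(K, U) = K + ((K*K)*U - 9) = K + (K**2*U - 9) = K + (U*K**2 - 9) = K + (-9 + U*K**2) = -9 + K + U*K**2)
-43216 - d(-148, (27 + 111)/(29 + 97)) = -43216 - (-9 - 148 + ((27 + 111)/(29 + 97))*(-148)**2) = -43216 - (-9 - 148 + (138/126)*21904) = -43216 - (-9 - 148 + (138*(1/126))*21904) = -43216 - (-9 - 148 + (23/21)*21904) = -43216 - (-9 - 148 + 503792/21) = -43216 - 1*500495/21 = -43216 - 500495/21 = -1408031/21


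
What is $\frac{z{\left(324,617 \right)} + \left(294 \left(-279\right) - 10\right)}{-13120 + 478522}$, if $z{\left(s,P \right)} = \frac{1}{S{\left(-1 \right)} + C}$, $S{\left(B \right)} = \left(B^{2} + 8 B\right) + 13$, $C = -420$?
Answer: $- \frac{33962905}{192676428} \approx -0.17627$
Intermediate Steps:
$S{\left(B \right)} = 13 + B^{2} + 8 B$
$z{\left(s,P \right)} = - \frac{1}{414}$ ($z{\left(s,P \right)} = \frac{1}{\left(13 + \left(-1\right)^{2} + 8 \left(-1\right)\right) - 420} = \frac{1}{\left(13 + 1 - 8\right) - 420} = \frac{1}{6 - 420} = \frac{1}{-414} = - \frac{1}{414}$)
$\frac{z{\left(324,617 \right)} + \left(294 \left(-279\right) - 10\right)}{-13120 + 478522} = \frac{- \frac{1}{414} + \left(294 \left(-279\right) - 10\right)}{-13120 + 478522} = \frac{- \frac{1}{414} - 82036}{465402} = \left(- \frac{1}{414} - 82036\right) \frac{1}{465402} = \left(- \frac{33962905}{414}\right) \frac{1}{465402} = - \frac{33962905}{192676428}$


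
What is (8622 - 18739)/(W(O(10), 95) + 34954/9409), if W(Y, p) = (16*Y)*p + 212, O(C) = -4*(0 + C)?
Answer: 95190853/570037538 ≈ 0.16699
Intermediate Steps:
O(C) = -4*C
W(Y, p) = 212 + 16*Y*p (W(Y, p) = 16*Y*p + 212 = 212 + 16*Y*p)
(8622 - 18739)/(W(O(10), 95) + 34954/9409) = (8622 - 18739)/((212 + 16*(-4*10)*95) + 34954/9409) = -10117/((212 + 16*(-40)*95) + 34954*(1/9409)) = -10117/((212 - 60800) + 34954/9409) = -10117/(-60588 + 34954/9409) = -10117/(-570037538/9409) = -10117*(-9409/570037538) = 95190853/570037538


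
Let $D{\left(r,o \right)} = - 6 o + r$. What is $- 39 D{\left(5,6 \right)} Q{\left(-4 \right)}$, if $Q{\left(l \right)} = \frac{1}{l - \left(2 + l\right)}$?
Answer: $- \frac{1209}{2} \approx -604.5$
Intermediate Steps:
$Q{\left(l \right)} = - \frac{1}{2}$ ($Q{\left(l \right)} = \frac{1}{-2} = - \frac{1}{2}$)
$D{\left(r,o \right)} = r - 6 o$
$- 39 D{\left(5,6 \right)} Q{\left(-4 \right)} = - 39 \left(5 - 36\right) \left(- \frac{1}{2}\right) = \left(-39\right) \left(-31\right) \left(- \frac{1}{2}\right) = 1209 \left(- \frac{1}{2}\right) = - \frac{1209}{2}$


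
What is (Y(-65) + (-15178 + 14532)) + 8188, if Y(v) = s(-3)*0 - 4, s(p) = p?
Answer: 7538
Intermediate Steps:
Y(v) = -4 (Y(v) = -3*0 - 4 = 0 - 4 = -4)
(Y(-65) + (-15178 + 14532)) + 8188 = (-4 + (-15178 + 14532)) + 8188 = (-4 - 646) + 8188 = -650 + 8188 = 7538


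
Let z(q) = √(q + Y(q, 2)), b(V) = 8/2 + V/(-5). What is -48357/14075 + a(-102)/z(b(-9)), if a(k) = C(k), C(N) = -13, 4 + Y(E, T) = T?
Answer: -48357/14075 - 13*√95/19 ≈ -10.105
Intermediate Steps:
Y(E, T) = -4 + T
a(k) = -13
b(V) = 4 - V/5 (b(V) = 8*(½) + V*(-⅕) = 4 - V/5)
z(q) = √(-2 + q) (z(q) = √(q + (-4 + 2)) = √(q - 2) = √(-2 + q))
-48357/14075 + a(-102)/z(b(-9)) = -48357/14075 - 13/√(-2 + (4 - ⅕*(-9))) = -48357*1/14075 - 13/√(-2 + (4 + 9/5)) = -48357/14075 - 13/√(-2 + 29/5) = -48357/14075 - 13*√95/19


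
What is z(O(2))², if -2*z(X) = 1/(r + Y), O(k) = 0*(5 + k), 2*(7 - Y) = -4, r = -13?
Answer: 1/64 ≈ 0.015625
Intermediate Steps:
Y = 9 (Y = 7 - ½*(-4) = 7 + 2 = 9)
O(k) = 0
z(X) = ⅛ (z(X) = -1/(2*(-13 + 9)) = -½/(-4) = -½*(-¼) = ⅛)
z(O(2))² = (⅛)² = 1/64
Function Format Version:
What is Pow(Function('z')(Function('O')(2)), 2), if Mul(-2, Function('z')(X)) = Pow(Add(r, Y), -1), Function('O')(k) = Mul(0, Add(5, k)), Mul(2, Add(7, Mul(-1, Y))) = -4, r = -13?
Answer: Rational(1, 64) ≈ 0.015625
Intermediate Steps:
Y = 9 (Y = Add(7, Mul(Rational(-1, 2), -4)) = Add(7, 2) = 9)
Function('O')(k) = 0
Function('z')(X) = Rational(1, 8) (Function('z')(X) = Mul(Rational(-1, 2), Pow(Add(-13, 9), -1)) = Mul(Rational(-1, 2), Pow(-4, -1)) = Mul(Rational(-1, 2), Rational(-1, 4)) = Rational(1, 8))
Pow(Function('z')(Function('O')(2)), 2) = Pow(Rational(1, 8), 2) = Rational(1, 64)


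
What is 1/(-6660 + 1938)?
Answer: -1/4722 ≈ -0.00021177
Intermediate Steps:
1/(-6660 + 1938) = 1/(-4722) = -1/4722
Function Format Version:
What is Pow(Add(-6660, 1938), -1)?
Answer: Rational(-1, 4722) ≈ -0.00021177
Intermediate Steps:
Pow(Add(-6660, 1938), -1) = Pow(-4722, -1) = Rational(-1, 4722)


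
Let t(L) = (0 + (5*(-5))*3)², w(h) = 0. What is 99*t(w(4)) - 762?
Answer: 556113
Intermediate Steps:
t(L) = 5625 (t(L) = (0 - 25*3)² = (0 - 75)² = (-75)² = 5625)
99*t(w(4)) - 762 = 99*5625 - 762 = 556875 - 762 = 556113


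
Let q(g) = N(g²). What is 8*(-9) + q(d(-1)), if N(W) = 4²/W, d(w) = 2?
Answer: -68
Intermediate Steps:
N(W) = 16/W
q(g) = 16/g² (q(g) = 16/(g²) = 16/g²)
8*(-9) + q(d(-1)) = 8*(-9) + 16/2² = -72 + 16*(¼) = -72 + 4 = -68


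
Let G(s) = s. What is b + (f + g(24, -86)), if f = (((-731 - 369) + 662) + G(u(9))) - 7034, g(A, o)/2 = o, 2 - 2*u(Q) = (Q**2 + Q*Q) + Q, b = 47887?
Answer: 80317/2 ≈ 40159.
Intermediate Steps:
u(Q) = 1 - Q**2 - Q/2 (u(Q) = 1 - ((Q**2 + Q*Q) + Q)/2 = 1 - ((Q**2 + Q**2) + Q)/2 = 1 - (2*Q**2 + Q)/2 = 1 - (Q + 2*Q**2)/2 = 1 + (-Q**2 - Q/2) = 1 - Q**2 - Q/2)
g(A, o) = 2*o
f = -15113/2 (f = (((-731 - 369) + 662) + (1 - 1*9**2 - 1/2*9)) - 7034 = ((-1100 + 662) + (1 - 1*81 - 9/2)) - 7034 = (-438 + (1 - 81 - 9/2)) - 7034 = (-438 - 169/2) - 7034 = -1045/2 - 7034 = -15113/2 ≈ -7556.5)
b + (f + g(24, -86)) = 47887 + (-15113/2 + 2*(-86)) = 47887 + (-15113/2 - 172) = 47887 - 15457/2 = 80317/2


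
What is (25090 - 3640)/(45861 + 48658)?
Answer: 21450/94519 ≈ 0.22694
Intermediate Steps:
(25090 - 3640)/(45861 + 48658) = 21450/94519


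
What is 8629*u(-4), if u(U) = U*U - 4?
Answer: 103548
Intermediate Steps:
u(U) = -4 + U**2 (u(U) = U**2 - 4 = -4 + U**2)
8629*u(-4) = 8629*(-4 + (-4)**2) = 8629*(-4 + 16) = 8629*12 = 103548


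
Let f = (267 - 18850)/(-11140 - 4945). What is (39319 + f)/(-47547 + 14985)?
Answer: -105410783/87293295 ≈ -1.2075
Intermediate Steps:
f = 18583/16085 (f = -18583/(-16085) = -18583*(-1/16085) = 18583/16085 ≈ 1.1553)
(39319 + f)/(-47547 + 14985) = (39319 + 18583/16085)/(-47547 + 14985) = (632464698/16085)/(-32562) = (632464698/16085)*(-1/32562) = -105410783/87293295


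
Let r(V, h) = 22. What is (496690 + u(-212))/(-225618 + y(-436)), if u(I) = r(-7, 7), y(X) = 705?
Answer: -496712/224913 ≈ -2.2085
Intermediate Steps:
u(I) = 22
(496690 + u(-212))/(-225618 + y(-436)) = (496690 + 22)/(-225618 + 705) = 496712/(-224913) = 496712*(-1/224913) = -496712/224913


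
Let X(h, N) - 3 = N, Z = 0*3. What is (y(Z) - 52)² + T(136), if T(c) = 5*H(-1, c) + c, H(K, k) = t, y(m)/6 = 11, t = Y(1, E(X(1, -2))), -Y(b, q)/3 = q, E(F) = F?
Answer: 317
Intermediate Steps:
Z = 0
X(h, N) = 3 + N
Y(b, q) = -3*q
t = -3 (t = -3*(3 - 2) = -3*1 = -3)
y(m) = 66 (y(m) = 6*11 = 66)
H(K, k) = -3
T(c) = -15 + c (T(c) = 5*(-3) + c = -15 + c)
(y(Z) - 52)² + T(136) = (66 - 52)² + (-15 + 136) = 14² + 121 = 196 + 121 = 317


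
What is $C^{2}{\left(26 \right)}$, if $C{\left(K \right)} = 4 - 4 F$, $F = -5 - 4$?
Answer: $1600$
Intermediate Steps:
$F = -9$
$C{\left(K \right)} = 40$ ($C{\left(K \right)} = 4 - -36 = 4 + 36 = 40$)
$C^{2}{\left(26 \right)} = 40^{2} = 1600$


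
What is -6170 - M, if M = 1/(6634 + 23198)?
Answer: -184063441/29832 ≈ -6170.0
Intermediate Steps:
M = 1/29832 ≈ 3.3521e-5
-6170 - M = -6170 - 1*1/29832 = -6170 - 1/29832 = -184063441/29832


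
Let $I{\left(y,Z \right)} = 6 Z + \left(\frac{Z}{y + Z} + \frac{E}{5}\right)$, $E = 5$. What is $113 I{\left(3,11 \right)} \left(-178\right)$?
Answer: $- \frac{9544093}{7} \approx -1.3634 \cdot 10^{6}$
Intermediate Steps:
$I{\left(y,Z \right)} = 1 + 6 Z + \frac{Z}{Z + y}$ ($I{\left(y,Z \right)} = 6 Z + \left(\frac{Z}{y + Z} + \frac{5}{5}\right) = 6 Z + \left(\frac{Z}{Z + y} + 5 \cdot \frac{1}{5}\right) = 6 Z + \left(\frac{Z}{Z + y} + 1\right) = 6 Z + \left(1 + \frac{Z}{Z + y}\right) = 1 + 6 Z + \frac{Z}{Z + y}$)
$113 I{\left(3,11 \right)} \left(-178\right) = 113 \frac{3 + 2 \cdot 11 + 6 \cdot 11^{2} + 6 \cdot 11 \cdot 3}{11 + 3} \left(-178\right) = 113 \frac{3 + 22 + 6 \cdot 121 + 198}{14} \left(-178\right) = 113 \frac{3 + 22 + 726 + 198}{14} \left(-178\right) = 113 \cdot \frac{1}{14} \cdot 949 \left(-178\right) = 113 \cdot \frac{949}{14} \left(-178\right) = \frac{107237}{14} \left(-178\right) = - \frac{9544093}{7}$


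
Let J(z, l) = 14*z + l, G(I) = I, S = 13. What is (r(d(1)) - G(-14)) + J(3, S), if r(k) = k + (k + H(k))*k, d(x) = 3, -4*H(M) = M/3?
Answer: 321/4 ≈ 80.250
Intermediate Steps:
H(M) = -M/12 (H(M) = -M/(4*3) = -M/12)
J(z, l) = l + 14*z
r(k) = k + 11*k²/12 (r(k) = k + (k - k/12)*k = k + (11*k/12)*k = k + 11*k²/12)
(r(d(1)) - G(-14)) + J(3, S) = ((1/12)*3*(12 + 11*3) - 1*(-14)) + (13 + 14*3) = ((1/12)*3*(12 + 33) + 14) + (13 + 42) = ((1/12)*3*45 + 14) + 55 = (45/4 + 14) + 55 = 101/4 + 55 = 321/4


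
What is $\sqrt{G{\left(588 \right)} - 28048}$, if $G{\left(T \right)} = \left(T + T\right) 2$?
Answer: $4 i \sqrt{1606} \approx 160.3 i$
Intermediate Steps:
$G{\left(T \right)} = 4 T$ ($G{\left(T \right)} = 2 T 2 = 4 T$)
$\sqrt{G{\left(588 \right)} - 28048} = \sqrt{4 \cdot 588 - 28048} = \sqrt{2352 - 28048} = \sqrt{-25696} = 4 i \sqrt{1606}$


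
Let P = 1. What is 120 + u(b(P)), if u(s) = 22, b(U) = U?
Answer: 142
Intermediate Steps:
120 + u(b(P)) = 120 + 22 = 142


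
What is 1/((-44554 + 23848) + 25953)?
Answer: 1/5247 ≈ 0.00019059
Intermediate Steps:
1/((-44554 + 23848) + 25953) = 1/(-20706 + 25953) = 1/5247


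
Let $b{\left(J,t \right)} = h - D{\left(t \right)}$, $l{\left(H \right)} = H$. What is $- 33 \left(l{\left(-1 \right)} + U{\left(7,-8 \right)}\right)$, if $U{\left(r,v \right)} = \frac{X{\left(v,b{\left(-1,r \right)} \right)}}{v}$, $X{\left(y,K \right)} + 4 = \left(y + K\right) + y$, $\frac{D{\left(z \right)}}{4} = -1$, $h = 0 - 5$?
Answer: $- \frac{429}{8} \approx -53.625$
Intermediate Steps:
$h = -5$
$D{\left(z \right)} = -4$ ($D{\left(z \right)} = 4 \left(-1\right) = -4$)
$b{\left(J,t \right)} = -1$ ($b{\left(J,t \right)} = -5 - -4 = -5 + 4 = -1$)
$X{\left(y,K \right)} = -4 + K + 2 y$ ($X{\left(y,K \right)} = -4 + \left(\left(y + K\right) + y\right) = -4 + \left(\left(K + y\right) + y\right) = -4 + \left(K + 2 y\right) = -4 + K + 2 y$)
$U{\left(r,v \right)} = \frac{-5 + 2 v}{v}$ ($U{\left(r,v \right)} = \frac{-4 - 1 + 2 v}{v} = \frac{-5 + 2 v}{v}$)
$- 33 \left(l{\left(-1 \right)} + U{\left(7,-8 \right)}\right) = - 33 \left(-1 + \left(2 - \frac{5}{-8}\right)\right) = - 33 \left(-1 + \left(2 - - \frac{5}{8}\right)\right) = - 33 \left(-1 + \left(2 + \frac{5}{8}\right)\right) = - 33 \left(-1 + \frac{21}{8}\right) = \left(-33\right) \frac{13}{8} = - \frac{429}{8}$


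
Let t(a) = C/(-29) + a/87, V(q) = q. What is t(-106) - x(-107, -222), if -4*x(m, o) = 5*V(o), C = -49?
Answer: -48203/174 ≈ -277.03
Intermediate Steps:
t(a) = 49/29 + a/87 (t(a) = -49/(-29) + a/87 = -49*(-1/29) + a*(1/87) = 49/29 + a/87)
x(m, o) = -5*o/4
t(-106) - x(-107, -222) = (49/29 + (1/87)*(-106)) - (-5)*(-222)/4 = (49/29 - 106/87) - 1*555/2 = 41/87 - 555/2 = -48203/174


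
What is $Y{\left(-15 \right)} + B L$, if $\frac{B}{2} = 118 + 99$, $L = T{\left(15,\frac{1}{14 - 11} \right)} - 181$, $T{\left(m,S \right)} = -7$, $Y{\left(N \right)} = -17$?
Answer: $-81609$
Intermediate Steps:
$L = -188$ ($L = -7 - 181 = -188$)
$B = 434$ ($B = 2 \left(118 + 99\right) = 2 \cdot 217 = 434$)
$Y{\left(-15 \right)} + B L = -17 + 434 \left(-188\right) = -17 - 81592 = -81609$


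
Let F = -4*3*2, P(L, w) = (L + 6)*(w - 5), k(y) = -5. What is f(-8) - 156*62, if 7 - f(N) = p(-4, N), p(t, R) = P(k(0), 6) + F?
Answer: -9642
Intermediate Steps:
P(L, w) = (-5 + w)*(6 + L) (P(L, w) = (6 + L)*(-5 + w) = (-5 + w)*(6 + L))
F = -24 (F = -12*2 = -24)
p(t, R) = -23 (p(t, R) = (-30 - 5*(-5) + 6*6 - 5*6) - 24 = (-30 + 25 + 36 - 30) - 24 = 1 - 24 = -23)
f(N) = 30 (f(N) = 7 - 1*(-23) = 7 + 23 = 30)
f(-8) - 156*62 = 30 - 156*62 = 30 - 9672 = -9642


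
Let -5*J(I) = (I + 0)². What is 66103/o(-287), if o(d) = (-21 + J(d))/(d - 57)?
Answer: 1322060/959 ≈ 1378.6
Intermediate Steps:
J(I) = -I²/5 (J(I) = -(I + 0)²/5 = -I²/5)
o(d) = (-21 - d²/5)/(-57 + d) (o(d) = (-21 - d²/5)/(d - 57) = (-21 - d²/5)/(-57 + d))
66103/o(-287) = 66103/(((-105 - 1*(-287)²)/(5*(-57 - 287)))) = 66103/(((⅕)*(-105 - 1*82369)/(-344))) = 66103/(((⅕)*(-1/344)*(-105 - 82369))) = 66103/(((⅕)*(-1/344)*(-82474))) = 66103/(959/20) = 66103*(20/959) = 1322060/959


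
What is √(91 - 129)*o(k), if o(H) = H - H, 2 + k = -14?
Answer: 0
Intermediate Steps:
k = -16 (k = -2 - 14 = -16)
o(H) = 0
√(91 - 129)*o(k) = √(91 - 129)*0 = √(-38)*0 = (I*√38)*0 = 0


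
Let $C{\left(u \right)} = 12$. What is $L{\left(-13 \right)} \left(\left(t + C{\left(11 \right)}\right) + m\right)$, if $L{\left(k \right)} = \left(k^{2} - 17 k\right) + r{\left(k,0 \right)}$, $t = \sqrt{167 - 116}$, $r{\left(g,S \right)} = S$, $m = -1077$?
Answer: $-415350 + 390 \sqrt{51} \approx -4.1257 \cdot 10^{5}$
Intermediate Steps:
$t = \sqrt{51} \approx 7.1414$
$L{\left(k \right)} = k^{2} - 17 k$ ($L{\left(k \right)} = \left(k^{2} - 17 k\right) + 0 = k^{2} - 17 k$)
$L{\left(-13 \right)} \left(\left(t + C{\left(11 \right)}\right) + m\right) = - 13 \left(-17 - 13\right) \left(\left(\sqrt{51} + 12\right) - 1077\right) = \left(-13\right) \left(-30\right) \left(\left(12 + \sqrt{51}\right) - 1077\right) = 390 \left(-1065 + \sqrt{51}\right) = -415350 + 390 \sqrt{51}$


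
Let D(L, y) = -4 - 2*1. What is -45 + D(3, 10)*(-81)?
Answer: 441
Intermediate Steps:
D(L, y) = -6 (D(L, y) = -4 - 2 = -6)
-45 + D(3, 10)*(-81) = -45 - 6*(-81) = -45 + 486 = 441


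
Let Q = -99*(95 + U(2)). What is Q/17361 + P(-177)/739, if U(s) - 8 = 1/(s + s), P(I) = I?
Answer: -4723009/5702124 ≈ -0.82829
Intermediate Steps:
U(s) = 8 + 1/(2*s) (U(s) = 8 + 1/(s + s) = 8 + 1/(2*s))
Q = -40887/4 (Q = -99*(95 + (8 + (½)/2)) = -99*(95 + (8 + (½)*(½))) = -99*(95 + (8 + ¼)) = -99*(95 + 33/4) = -99*413/4 = -40887/4 ≈ -10222.)
Q/17361 + P(-177)/739 = -40887/4/17361 - 177/739 = -40887/4*1/17361 - 177*1/739 = -4543/7716 - 177/739 = -4723009/5702124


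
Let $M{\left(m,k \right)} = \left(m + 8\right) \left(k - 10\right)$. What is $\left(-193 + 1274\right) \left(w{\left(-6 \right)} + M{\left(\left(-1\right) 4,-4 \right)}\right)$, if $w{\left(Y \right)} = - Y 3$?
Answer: $-41078$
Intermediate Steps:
$w{\left(Y \right)} = - 3 Y$
$M{\left(m,k \right)} = \left(-10 + k\right) \left(8 + m\right)$ ($M{\left(m,k \right)} = \left(8 + m\right) \left(-10 + k\right) = \left(-10 + k\right) \left(8 + m\right)$)
$\left(-193 + 1274\right) \left(w{\left(-6 \right)} + M{\left(\left(-1\right) 4,-4 \right)}\right) = \left(-193 + 1274\right) \left(\left(-3\right) \left(-6\right) - \left(112 + 14 \left(-1\right) 4\right)\right) = 1081 \left(18 - 56\right) = 1081 \left(-38\right) = -41078$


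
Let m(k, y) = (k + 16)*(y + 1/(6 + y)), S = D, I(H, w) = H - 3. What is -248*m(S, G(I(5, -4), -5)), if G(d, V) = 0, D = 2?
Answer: -744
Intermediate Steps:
I(H, w) = -3 + H
S = 2
m(k, y) = (16 + k)*(y + 1/(6 + y))
-248*m(S, G(I(5, -4), -5)) = -248*(16 + 2 + 16*0² + 96*0 + 2*0² + 6*2*0)/(6 + 0) = -248*(16 + 2 + 16*0 + 0 + 2*0 + 0)/6 = -124*(16 + 2 + 0 + 0 + 0 + 0)/3 = -124*18/3 = -248*3 = -744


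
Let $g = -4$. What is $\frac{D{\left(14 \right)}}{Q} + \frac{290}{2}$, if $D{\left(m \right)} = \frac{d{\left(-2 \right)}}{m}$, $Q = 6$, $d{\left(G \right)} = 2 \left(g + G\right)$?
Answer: $\frac{1014}{7} \approx 144.86$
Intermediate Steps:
$d{\left(G \right)} = -8 + 2 G$ ($d{\left(G \right)} = 2 \left(-4 + G\right) = -8 + 2 G$)
$D{\left(m \right)} = - \frac{12}{m}$ ($D{\left(m \right)} = \frac{-8 + 2 \left(-2\right)}{m} = \frac{-8 - 4}{m} = - \frac{12}{m}$)
$\frac{D{\left(14 \right)}}{Q} + \frac{290}{2} = \frac{\left(-12\right) \frac{1}{14}}{6} + \frac{290}{2} = \left(-12\right) \frac{1}{14} \cdot \frac{1}{6} + 290 \cdot \frac{1}{2} = \left(- \frac{6}{7}\right) \frac{1}{6} + 145 = - \frac{1}{7} + 145 = \frac{1014}{7}$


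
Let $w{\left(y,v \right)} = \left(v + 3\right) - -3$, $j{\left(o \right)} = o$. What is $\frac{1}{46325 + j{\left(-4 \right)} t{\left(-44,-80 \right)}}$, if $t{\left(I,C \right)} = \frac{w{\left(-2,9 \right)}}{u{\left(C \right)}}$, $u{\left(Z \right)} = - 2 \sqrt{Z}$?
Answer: $\frac{37060}{1716804509} + \frac{6 i \sqrt{5}}{8584022545} \approx 2.1587 \cdot 10^{-5} + 1.563 \cdot 10^{-9} i$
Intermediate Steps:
$w{\left(y,v \right)} = 6 + v$ ($w{\left(y,v \right)} = \left(3 + v\right) + 3 = 6 + v$)
$t{\left(I,C \right)} = - \frac{15}{2 \sqrt{C}}$ ($t{\left(I,C \right)} = \frac{6 + 9}{\left(-2\right) \sqrt{C}} = 15 \left(- \frac{1}{2 \sqrt{C}}\right) = - \frac{15}{2 \sqrt{C}}$)
$\frac{1}{46325 + j{\left(-4 \right)} t{\left(-44,-80 \right)}} = \frac{1}{46325 - 4 \left(- \frac{15}{2 \cdot 4 i \sqrt{5}}\right)} = \frac{1}{46325 - 4 \left(- \frac{15 \left(- \frac{i \sqrt{5}}{20}\right)}{2}\right)} = \frac{1}{46325 - 4 \frac{3 i \sqrt{5}}{8}} = \frac{1}{46325 - \frac{3 i \sqrt{5}}{2}}$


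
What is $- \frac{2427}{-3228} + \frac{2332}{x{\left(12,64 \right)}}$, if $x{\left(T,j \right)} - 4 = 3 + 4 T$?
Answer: $\frac{232157}{5380} \approx 43.152$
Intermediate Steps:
$x{\left(T,j \right)} = 7 + 4 T$ ($x{\left(T,j \right)} = 4 + \left(3 + 4 T\right) = 7 + 4 T$)
$- \frac{2427}{-3228} + \frac{2332}{x{\left(12,64 \right)}} = - \frac{2427}{-3228} + \frac{2332}{7 + 4 \cdot 12} = \left(-2427\right) \left(- \frac{1}{3228}\right) + \frac{2332}{7 + 48} = \frac{809}{1076} + \frac{2332}{55} = \frac{809}{1076} + 2332 \cdot \frac{1}{55} = \frac{809}{1076} + \frac{212}{5} = \frac{232157}{5380}$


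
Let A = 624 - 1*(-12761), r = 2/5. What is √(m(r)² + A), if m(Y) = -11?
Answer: √13506 ≈ 116.22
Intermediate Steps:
r = ⅖ (r = 2*(⅕) = ⅖ ≈ 0.40000)
A = 13385 (A = 624 + 12761 = 13385)
√(m(r)² + A) = √((-11)² + 13385) = √(121 + 13385) = √13506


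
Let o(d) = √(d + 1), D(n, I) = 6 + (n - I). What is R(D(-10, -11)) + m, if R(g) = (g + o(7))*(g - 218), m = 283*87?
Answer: 23144 - 422*√2 ≈ 22547.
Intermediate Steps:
D(n, I) = 6 + n - I
o(d) = √(1 + d)
m = 24621
R(g) = (-218 + g)*(g + 2*√2) (R(g) = (g + √(1 + 7))*(g - 218) = (g + √8)*(-218 + g) = (g + 2*√2)*(-218 + g) = (-218 + g)*(g + 2*√2))
R(D(-10, -11)) + m = ((6 - 10 - 1*(-11))² - 436*√2 - 218*(6 - 10 - 1*(-11)) + 2*(6 - 10 - 1*(-11))*√2) + 24621 = ((6 - 10 + 11)² - 436*√2 - 218*(6 - 10 + 11) + 2*(6 - 10 + 11)*√2) + 24621 = (7² - 436*√2 - 218*7 + 2*7*√2) + 24621 = (49 - 436*√2 - 1526 + 14*√2) + 24621 = (-1477 - 422*√2) + 24621 = 23144 - 422*√2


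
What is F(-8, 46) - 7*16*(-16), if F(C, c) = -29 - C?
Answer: 1771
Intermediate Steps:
F(-8, 46) - 7*16*(-16) = (-29 - 1*(-8)) - 7*16*(-16) = (-29 + 8) - 112*(-16) = -21 + 1792 = 1771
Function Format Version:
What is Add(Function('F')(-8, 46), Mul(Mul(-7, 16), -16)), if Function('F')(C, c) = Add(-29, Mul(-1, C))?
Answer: 1771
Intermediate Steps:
Add(Function('F')(-8, 46), Mul(Mul(-7, 16), -16)) = Add(Add(-29, Mul(-1, -8)), Mul(Mul(-7, 16), -16)) = Add(Add(-29, 8), Mul(-112, -16)) = Add(-21, 1792) = 1771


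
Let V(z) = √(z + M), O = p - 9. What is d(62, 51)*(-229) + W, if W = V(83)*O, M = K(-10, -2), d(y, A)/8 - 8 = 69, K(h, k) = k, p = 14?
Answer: -141019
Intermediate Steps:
d(y, A) = 616 (d(y, A) = 64 + 8*69 = 64 + 552 = 616)
M = -2
O = 5 (O = 14 - 9 = 5)
V(z) = √(-2 + z) (V(z) = √(z - 2) = √(-2 + z))
W = 45 (W = √(-2 + 83)*5 = √81*5 = 9*5 = 45)
d(62, 51)*(-229) + W = 616*(-229) + 45 = -141064 + 45 = -141019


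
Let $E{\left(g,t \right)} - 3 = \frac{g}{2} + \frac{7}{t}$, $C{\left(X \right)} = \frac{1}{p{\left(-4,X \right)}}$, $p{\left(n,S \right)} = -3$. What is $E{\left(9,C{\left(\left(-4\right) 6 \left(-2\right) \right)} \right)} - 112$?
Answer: $- \frac{251}{2} \approx -125.5$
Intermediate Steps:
$C{\left(X \right)} = - \frac{1}{3}$ ($C{\left(X \right)} = \frac{1}{-3} = - \frac{1}{3}$)
$E{\left(g,t \right)} = 3 + \frac{g}{2} + \frac{7}{t}$ ($E{\left(g,t \right)} = 3 + \left(\frac{g}{2} + \frac{7}{t}\right) = 3 + \frac{g}{2} + \frac{7}{t}$)
$E{\left(9,C{\left(\left(-4\right) 6 \left(-2\right) \right)} \right)} - 112 = \left(3 + \frac{1}{2} \cdot 9 + \frac{7}{- \frac{1}{3}}\right) - 112 = \left(3 + \frac{9}{2} + 7 \left(-3\right)\right) - 112 = \left(3 + \frac{9}{2} - 21\right) - 112 = - \frac{27}{2} - 112 = - \frac{251}{2}$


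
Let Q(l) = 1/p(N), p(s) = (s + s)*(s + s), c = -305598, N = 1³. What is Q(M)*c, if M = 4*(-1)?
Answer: -152799/2 ≈ -76400.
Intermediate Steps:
N = 1
M = -4
p(s) = 4*s² (p(s) = (2*s)*(2*s) = 4*s²)
Q(l) = ¼ (Q(l) = 1/(4*1²) = 1/(4*1) = 1/4 = ¼)
Q(M)*c = (¼)*(-305598) = -152799/2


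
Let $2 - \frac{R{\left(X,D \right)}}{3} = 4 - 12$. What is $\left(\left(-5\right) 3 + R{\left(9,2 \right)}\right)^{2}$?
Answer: $225$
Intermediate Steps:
$R{\left(X,D \right)} = 30$ ($R{\left(X,D \right)} = 6 - 3 \left(4 - 12\right) = 6 - -24 = 6 + 24 = 30$)
$\left(\left(-5\right) 3 + R{\left(9,2 \right)}\right)^{2} = \left(\left(-5\right) 3 + 30\right)^{2} = \left(-15 + 30\right)^{2} = 15^{2} = 225$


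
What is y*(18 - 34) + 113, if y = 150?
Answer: -2287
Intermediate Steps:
y*(18 - 34) + 113 = 150*(18 - 34) + 113 = 150*(-16) + 113 = -2400 + 113 = -2287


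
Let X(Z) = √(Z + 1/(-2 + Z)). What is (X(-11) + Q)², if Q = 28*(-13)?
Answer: 1722304/13 - 672*I*√13 ≈ 1.3249e+5 - 2422.9*I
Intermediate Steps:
Q = -364
(X(-11) + Q)² = (√((1 - 11*(-2 - 11))/(-2 - 11)) - 364)² = (√((1 - 11*(-13))/(-13)) - 364)² = (√(-(1 + 143)/13) - 364)² = (√(-1/13*144) - 364)² = (√(-144/13) - 364)² = (12*I*√13/13 - 364)² = (-364 + 12*I*√13/13)²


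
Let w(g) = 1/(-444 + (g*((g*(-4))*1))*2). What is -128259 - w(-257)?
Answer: -67827976523/528836 ≈ -1.2826e+5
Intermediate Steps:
w(g) = 1/(-444 - 8*g²) (w(g) = 1/(-444 + (g*(-4*g*1))*2) = 1/(-444 + (g*(-4*g))*2) = 1/(-444 - 4*g²*2) = 1/(-444 - 8*g²))
-128259 - w(-257) = -128259 - (-1)/(444 + 8*(-257)²) = -128259 - (-1)/(444 + 8*66049) = -128259 - (-1)/(444 + 528392) = -128259 - (-1)/528836 = -128259 - 1*(-1/528836) = -128259 + 1/528836 = -67827976523/528836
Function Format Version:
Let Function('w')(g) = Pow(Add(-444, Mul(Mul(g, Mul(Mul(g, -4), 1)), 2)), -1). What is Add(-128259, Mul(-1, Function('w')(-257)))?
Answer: Rational(-67827976523, 528836) ≈ -1.2826e+5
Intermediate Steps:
Function('w')(g) = Pow(Add(-444, Mul(-8, Pow(g, 2))), -1) (Function('w')(g) = Pow(Add(-444, Mul(Mul(g, Mul(Mul(-4, g), 1)), 2)), -1) = Pow(Add(-444, Mul(Mul(g, Mul(-4, g)), 2)), -1) = Pow(Add(-444, Mul(Mul(-4, Pow(g, 2)), 2)), -1) = Pow(Add(-444, Mul(-8, Pow(g, 2))), -1))
Add(-128259, Mul(-1, Function('w')(-257))) = Add(-128259, Mul(-1, Mul(-1, Pow(Add(444, Mul(8, Pow(-257, 2))), -1)))) = Add(-128259, Mul(-1, Mul(-1, Pow(Add(444, Mul(8, 66049)), -1)))) = Add(-128259, Mul(-1, Mul(-1, Pow(Add(444, 528392), -1)))) = Add(-128259, Mul(-1, Mul(-1, Pow(528836, -1)))) = Add(-128259, Mul(-1, Mul(-1, Rational(1, 528836)))) = Add(-128259, Mul(-1, Rational(-1, 528836))) = Add(-128259, Rational(1, 528836)) = Rational(-67827976523, 528836)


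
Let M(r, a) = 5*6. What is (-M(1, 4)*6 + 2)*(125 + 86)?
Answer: -37558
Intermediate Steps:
M(r, a) = 30
(-M(1, 4)*6 + 2)*(125 + 86) = (-1*30*6 + 2)*(125 + 86) = (-30*6 + 2)*211 = (-180 + 2)*211 = -178*211 = -37558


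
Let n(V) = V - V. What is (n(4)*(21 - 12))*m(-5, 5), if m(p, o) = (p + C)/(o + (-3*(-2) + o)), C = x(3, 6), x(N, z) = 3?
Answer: 0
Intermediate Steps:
C = 3
n(V) = 0
m(p, o) = (3 + p)/(6 + 2*o) (m(p, o) = (p + 3)/(o + (-3*(-2) + o)) = (3 + p)/(o + (6 + o)) = (3 + p)/(6 + 2*o))
(n(4)*(21 - 12))*m(-5, 5) = (0*(21 - 12))*((3 - 5)/(2*(3 + 5))) = (0*9)*((½)*(-2)/8) = 0*((½)*(⅛)*(-2)) = 0*(-⅛) = 0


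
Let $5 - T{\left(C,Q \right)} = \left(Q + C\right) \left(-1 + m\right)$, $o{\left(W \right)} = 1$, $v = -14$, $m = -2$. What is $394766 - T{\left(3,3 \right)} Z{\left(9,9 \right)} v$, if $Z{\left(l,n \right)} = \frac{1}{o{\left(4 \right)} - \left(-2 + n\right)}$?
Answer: $\frac{1184137}{3} \approx 3.9471 \cdot 10^{5}$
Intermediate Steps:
$T{\left(C,Q \right)} = 5 + 3 C + 3 Q$ ($T{\left(C,Q \right)} = 5 - \left(Q + C\right) \left(-1 - 2\right) = 5 - \left(C + Q\right) \left(-3\right) = 5 - \left(- 3 C - 3 Q\right) = 5 + \left(3 C + 3 Q\right) = 5 + 3 C + 3 Q$)
$Z{\left(l,n \right)} = \frac{1}{3 - n}$ ($Z{\left(l,n \right)} = \frac{1}{1 - \left(-2 + n\right)} = \frac{1}{3 - n}$)
$394766 - T{\left(3,3 \right)} Z{\left(9,9 \right)} v = 394766 - \frac{5 + 3 \cdot 3 + 3 \cdot 3}{3 - 9} \left(-14\right) = 394766 - \frac{5 + 9 + 9}{3 - 9} \left(-14\right) = 394766 - \frac{23}{-6} \left(-14\right) = 394766 - 23 \left(- \frac{1}{6}\right) \left(-14\right) = 394766 - \left(- \frac{23}{6}\right) \left(-14\right) = 394766 - \frac{161}{3} = \frac{1184137}{3}$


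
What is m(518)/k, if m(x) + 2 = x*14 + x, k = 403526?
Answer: 3884/201763 ≈ 0.019250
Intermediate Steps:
m(x) = -2 + 15*x (m(x) = -2 + (x*14 + x) = -2 + (14*x + x) = -2 + 15*x)
m(518)/k = (-2 + 15*518)/403526 = (-2 + 7770)*(1/403526) = 7768*(1/403526) = 3884/201763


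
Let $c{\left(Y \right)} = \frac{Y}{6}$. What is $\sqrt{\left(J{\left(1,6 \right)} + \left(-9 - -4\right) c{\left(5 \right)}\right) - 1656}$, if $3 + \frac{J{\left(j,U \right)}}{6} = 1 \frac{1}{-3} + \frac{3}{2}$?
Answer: $\frac{i \sqrt{60162}}{6} \approx 40.88 i$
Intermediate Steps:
$J{\left(j,U \right)} = -11$ ($J{\left(j,U \right)} = -18 + 6 \left(1 \frac{1}{-3} + \frac{3}{2}\right) = -18 + 6 \left(1 \left(- \frac{1}{3}\right) + 3 \cdot \frac{1}{2}\right) = -18 + 6 \left(- \frac{1}{3} + \frac{3}{2}\right) = -18 + 6 \cdot \frac{7}{6} = -18 + 7 = -11$)
$c{\left(Y \right)} = \frac{Y}{6}$ ($c{\left(Y \right)} = Y \frac{1}{6} = \frac{Y}{6}$)
$\sqrt{\left(J{\left(1,6 \right)} + \left(-9 - -4\right) c{\left(5 \right)}\right) - 1656} = \sqrt{\left(-11 + \left(-9 - -4\right) \frac{1}{6} \cdot 5\right) - 1656} = \sqrt{\left(-11 + \left(-9 + 4\right) \frac{5}{6}\right) - 1656} = \sqrt{\left(-11 - \frac{25}{6}\right) - 1656} = \sqrt{- \frac{91}{6} - 1656} = \sqrt{- \frac{10027}{6}} = \frac{i \sqrt{60162}}{6}$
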